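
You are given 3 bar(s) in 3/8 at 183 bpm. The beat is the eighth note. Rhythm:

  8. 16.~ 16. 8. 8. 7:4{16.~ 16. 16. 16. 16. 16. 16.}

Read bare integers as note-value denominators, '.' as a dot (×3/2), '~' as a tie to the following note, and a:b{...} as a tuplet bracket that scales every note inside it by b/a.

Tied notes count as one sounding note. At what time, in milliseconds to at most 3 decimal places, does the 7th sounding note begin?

1. 0.0ms @ 0 + 491.803ms (3/2)
2. 491.803ms @ 3/2 + 491.803ms (3/2)
3. 983.607ms @ 3 + 491.803ms (3/2)
4. 1475.41ms @ 9/2 + 491.803ms (3/2)
5. 1967.213ms @ 6 + 281.03ms (6/7)
6. 2248.244ms @ 48/7 + 140.515ms (3/7)
7. 2388.759ms @ 51/7 + 140.515ms (3/7)
8. 2529.274ms @ 54/7 + 140.515ms (3/7)
9. 2669.789ms @ 57/7 + 140.515ms (3/7)
10. 2810.304ms @ 60/7 + 140.515ms (3/7)

note 7 onset = 51/7b = 2388.759ms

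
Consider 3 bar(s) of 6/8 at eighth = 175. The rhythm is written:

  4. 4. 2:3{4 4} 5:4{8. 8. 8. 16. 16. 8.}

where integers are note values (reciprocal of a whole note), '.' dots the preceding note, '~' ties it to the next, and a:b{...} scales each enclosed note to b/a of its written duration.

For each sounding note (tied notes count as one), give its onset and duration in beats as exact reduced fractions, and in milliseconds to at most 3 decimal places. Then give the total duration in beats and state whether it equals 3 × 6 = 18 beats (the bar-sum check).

1) 0.0ms=0b +1028.571ms=3b
2) 1028.571ms=3b +1028.571ms=3b
3) 2057.143ms=6b +1028.571ms=3b
4) 3085.714ms=9b +1028.571ms=3b
5) 4114.286ms=12b +411.429ms=6/5b
6) 4525.714ms=66/5b +411.429ms=6/5b
7) 4937.143ms=72/5b +411.429ms=6/5b
8) 5348.571ms=78/5b +205.714ms=3/5b
9) 5554.286ms=81/5b +205.714ms=3/5b
10) 5760.0ms=84/5b +411.429ms=6/5b
Σ=18b of 18 (175bpm 6/8) — PASS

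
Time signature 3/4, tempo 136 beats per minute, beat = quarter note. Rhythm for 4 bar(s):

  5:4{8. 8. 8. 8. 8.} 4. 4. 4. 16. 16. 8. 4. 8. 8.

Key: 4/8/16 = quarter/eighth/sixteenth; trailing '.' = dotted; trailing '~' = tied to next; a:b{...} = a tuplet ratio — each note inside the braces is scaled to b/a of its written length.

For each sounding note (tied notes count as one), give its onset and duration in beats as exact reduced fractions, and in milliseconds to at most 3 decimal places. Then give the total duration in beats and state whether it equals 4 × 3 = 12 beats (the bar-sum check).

1) 0.0ms=0b +264.706ms=3/5b
2) 264.706ms=3/5b +264.706ms=3/5b
3) 529.412ms=6/5b +264.706ms=3/5b
4) 794.118ms=9/5b +264.706ms=3/5b
5) 1058.824ms=12/5b +264.706ms=3/5b
6) 1323.529ms=3b +661.765ms=3/2b
7) 1985.294ms=9/2b +661.765ms=3/2b
8) 2647.059ms=6b +661.765ms=3/2b
9) 3308.824ms=15/2b +165.441ms=3/8b
10) 3474.265ms=63/8b +165.441ms=3/8b
11) 3639.706ms=33/4b +330.882ms=3/4b
12) 3970.588ms=9b +661.765ms=3/2b
13) 4632.353ms=21/2b +330.882ms=3/4b
14) 4963.235ms=45/4b +330.882ms=3/4b
Σ=12b of 12 (136bpm 3/4) — PASS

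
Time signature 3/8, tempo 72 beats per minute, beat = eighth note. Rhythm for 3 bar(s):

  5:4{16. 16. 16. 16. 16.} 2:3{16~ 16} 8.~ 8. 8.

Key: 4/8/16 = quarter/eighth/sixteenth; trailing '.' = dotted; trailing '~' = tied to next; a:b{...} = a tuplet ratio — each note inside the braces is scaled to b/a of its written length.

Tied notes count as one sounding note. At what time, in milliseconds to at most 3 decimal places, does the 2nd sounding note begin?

1. 0.0ms @ 0 + 500.0ms (3/5)
2. 500.0ms @ 3/5 + 500.0ms (3/5)
3. 1000.0ms @ 6/5 + 500.0ms (3/5)
4. 1500.0ms @ 9/5 + 500.0ms (3/5)
5. 2000.0ms @ 12/5 + 500.0ms (3/5)
6. 2500.0ms @ 3 + 1250.0ms (3/2)
7. 3750.0ms @ 9/2 + 2500.0ms (3)
8. 6250.0ms @ 15/2 + 1250.0ms (3/2)

note 2 onset = 3/5b = 500.0ms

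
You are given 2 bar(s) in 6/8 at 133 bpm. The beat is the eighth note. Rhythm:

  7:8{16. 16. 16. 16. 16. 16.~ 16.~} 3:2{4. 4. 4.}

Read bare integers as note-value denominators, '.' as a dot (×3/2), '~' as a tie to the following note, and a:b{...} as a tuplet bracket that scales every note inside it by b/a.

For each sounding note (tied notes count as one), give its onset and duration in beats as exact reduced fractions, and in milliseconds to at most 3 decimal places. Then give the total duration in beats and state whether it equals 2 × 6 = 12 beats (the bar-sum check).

1) 0.0ms=0b +386.681ms=6/7b
2) 386.681ms=6/7b +386.681ms=6/7b
3) 773.362ms=12/7b +386.681ms=6/7b
4) 1160.043ms=18/7b +386.681ms=6/7b
5) 1546.724ms=24/7b +386.681ms=6/7b
6) 1933.405ms=30/7b +1675.618ms=26/7b
7) 3609.023ms=8b +902.256ms=2b
8) 4511.278ms=10b +902.256ms=2b
Σ=12b of 12 (133bpm 6/8) — PASS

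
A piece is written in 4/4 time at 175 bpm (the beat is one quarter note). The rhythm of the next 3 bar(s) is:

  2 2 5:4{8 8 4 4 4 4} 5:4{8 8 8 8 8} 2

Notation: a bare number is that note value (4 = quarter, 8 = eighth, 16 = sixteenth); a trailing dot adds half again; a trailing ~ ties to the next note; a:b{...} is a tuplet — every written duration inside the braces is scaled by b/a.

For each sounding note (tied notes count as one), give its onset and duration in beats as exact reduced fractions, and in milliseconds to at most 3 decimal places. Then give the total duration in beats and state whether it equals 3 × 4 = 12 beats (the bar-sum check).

1) 0.0ms=0b +685.714ms=2b
2) 685.714ms=2b +685.714ms=2b
3) 1371.429ms=4b +137.143ms=2/5b
4) 1508.571ms=22/5b +137.143ms=2/5b
5) 1645.714ms=24/5b +274.286ms=4/5b
6) 1920.0ms=28/5b +274.286ms=4/5b
7) 2194.286ms=32/5b +274.286ms=4/5b
8) 2468.571ms=36/5b +274.286ms=4/5b
9) 2742.857ms=8b +137.143ms=2/5b
10) 2880.0ms=42/5b +137.143ms=2/5b
11) 3017.143ms=44/5b +137.143ms=2/5b
12) 3154.286ms=46/5b +137.143ms=2/5b
13) 3291.429ms=48/5b +137.143ms=2/5b
14) 3428.571ms=10b +685.714ms=2b
Σ=12b of 12 (175bpm 4/4) — PASS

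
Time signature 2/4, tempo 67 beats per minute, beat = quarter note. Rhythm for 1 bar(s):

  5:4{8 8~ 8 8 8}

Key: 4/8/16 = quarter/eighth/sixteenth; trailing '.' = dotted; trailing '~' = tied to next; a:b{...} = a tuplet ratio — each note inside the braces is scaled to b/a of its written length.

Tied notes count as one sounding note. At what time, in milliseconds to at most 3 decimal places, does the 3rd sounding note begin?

note 3 onset = 6/5b = 1074.627ms

1. 0.0ms @ 0 + 358.209ms (2/5)
2. 358.209ms @ 2/5 + 716.418ms (4/5)
3. 1074.627ms @ 6/5 + 358.209ms (2/5)
4. 1432.836ms @ 8/5 + 358.209ms (2/5)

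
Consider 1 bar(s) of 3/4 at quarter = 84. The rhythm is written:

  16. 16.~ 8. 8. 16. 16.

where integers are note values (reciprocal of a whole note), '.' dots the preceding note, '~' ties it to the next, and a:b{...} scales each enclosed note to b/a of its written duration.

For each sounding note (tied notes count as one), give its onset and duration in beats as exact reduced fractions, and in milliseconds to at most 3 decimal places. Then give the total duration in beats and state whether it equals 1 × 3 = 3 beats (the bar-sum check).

1) 0.0ms=0b +267.857ms=3/8b
2) 267.857ms=3/8b +803.571ms=9/8b
3) 1071.429ms=3/2b +535.714ms=3/4b
4) 1607.143ms=9/4b +267.857ms=3/8b
5) 1875.0ms=21/8b +267.857ms=3/8b
Σ=3b of 3 (84bpm 3/4) — PASS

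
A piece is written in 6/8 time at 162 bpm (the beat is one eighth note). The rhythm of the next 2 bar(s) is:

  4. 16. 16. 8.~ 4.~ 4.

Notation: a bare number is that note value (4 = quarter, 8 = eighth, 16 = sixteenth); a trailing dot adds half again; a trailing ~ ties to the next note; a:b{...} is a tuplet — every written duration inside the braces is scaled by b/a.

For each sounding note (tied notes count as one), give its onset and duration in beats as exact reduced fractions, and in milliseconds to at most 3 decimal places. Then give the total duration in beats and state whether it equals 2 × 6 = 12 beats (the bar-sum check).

1) 0.0ms=0b +1111.111ms=3b
2) 1111.111ms=3b +277.778ms=3/4b
3) 1388.889ms=15/4b +277.778ms=3/4b
4) 1666.667ms=9/2b +2777.778ms=15/2b
Σ=12b of 12 (162bpm 6/8) — PASS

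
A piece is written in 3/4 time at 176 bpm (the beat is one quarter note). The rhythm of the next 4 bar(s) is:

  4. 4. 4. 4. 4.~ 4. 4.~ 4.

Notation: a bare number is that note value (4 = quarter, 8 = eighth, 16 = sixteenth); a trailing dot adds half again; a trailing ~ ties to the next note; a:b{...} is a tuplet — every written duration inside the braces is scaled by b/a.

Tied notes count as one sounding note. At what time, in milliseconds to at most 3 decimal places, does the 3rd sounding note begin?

note 3 onset = 3b = 1022.727ms

1. 0.0ms @ 0 + 511.364ms (3/2)
2. 511.364ms @ 3/2 + 511.364ms (3/2)
3. 1022.727ms @ 3 + 511.364ms (3/2)
4. 1534.091ms @ 9/2 + 511.364ms (3/2)
5. 2045.455ms @ 6 + 1022.727ms (3)
6. 3068.182ms @ 9 + 1022.727ms (3)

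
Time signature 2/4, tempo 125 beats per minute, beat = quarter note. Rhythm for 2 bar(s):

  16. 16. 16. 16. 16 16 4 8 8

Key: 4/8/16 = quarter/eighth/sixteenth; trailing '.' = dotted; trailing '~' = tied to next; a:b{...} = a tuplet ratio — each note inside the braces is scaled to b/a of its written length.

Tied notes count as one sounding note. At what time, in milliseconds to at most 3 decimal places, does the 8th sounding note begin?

1. 0.0ms @ 0 + 180.0ms (3/8)
2. 180.0ms @ 3/8 + 180.0ms (3/8)
3. 360.0ms @ 3/4 + 180.0ms (3/8)
4. 540.0ms @ 9/8 + 180.0ms (3/8)
5. 720.0ms @ 3/2 + 120.0ms (1/4)
6. 840.0ms @ 7/4 + 120.0ms (1/4)
7. 960.0ms @ 2 + 480.0ms (1)
8. 1440.0ms @ 3 + 240.0ms (1/2)
9. 1680.0ms @ 7/2 + 240.0ms (1/2)

note 8 onset = 3b = 1440.0ms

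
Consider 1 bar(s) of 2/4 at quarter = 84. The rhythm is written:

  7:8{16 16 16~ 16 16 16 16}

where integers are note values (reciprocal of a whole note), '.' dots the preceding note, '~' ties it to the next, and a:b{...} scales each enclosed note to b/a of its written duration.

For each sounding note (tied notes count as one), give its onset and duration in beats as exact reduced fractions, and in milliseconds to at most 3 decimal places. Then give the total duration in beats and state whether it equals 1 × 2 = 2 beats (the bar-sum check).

1) 0.0ms=0b +204.082ms=2/7b
2) 204.082ms=2/7b +204.082ms=2/7b
3) 408.163ms=4/7b +408.163ms=4/7b
4) 816.327ms=8/7b +204.082ms=2/7b
5) 1020.408ms=10/7b +204.082ms=2/7b
6) 1224.49ms=12/7b +204.082ms=2/7b
Σ=2b of 2 (84bpm 2/4) — PASS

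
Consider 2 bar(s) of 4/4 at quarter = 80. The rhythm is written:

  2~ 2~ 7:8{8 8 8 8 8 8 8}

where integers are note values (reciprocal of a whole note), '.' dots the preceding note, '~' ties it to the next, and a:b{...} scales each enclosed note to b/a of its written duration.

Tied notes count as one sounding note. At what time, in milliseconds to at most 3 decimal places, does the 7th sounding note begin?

1. 0.0ms @ 0 + 3428.571ms (32/7)
2. 3428.571ms @ 32/7 + 428.571ms (4/7)
3. 3857.143ms @ 36/7 + 428.571ms (4/7)
4. 4285.714ms @ 40/7 + 428.571ms (4/7)
5. 4714.286ms @ 44/7 + 428.571ms (4/7)
6. 5142.857ms @ 48/7 + 428.571ms (4/7)
7. 5571.429ms @ 52/7 + 428.571ms (4/7)

note 7 onset = 52/7b = 5571.429ms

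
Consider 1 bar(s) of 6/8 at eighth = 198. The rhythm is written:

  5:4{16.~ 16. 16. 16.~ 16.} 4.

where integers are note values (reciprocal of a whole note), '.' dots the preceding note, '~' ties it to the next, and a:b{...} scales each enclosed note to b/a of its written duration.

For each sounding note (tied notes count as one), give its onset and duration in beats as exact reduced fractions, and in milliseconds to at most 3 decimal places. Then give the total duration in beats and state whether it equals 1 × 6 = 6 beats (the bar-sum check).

1) 0.0ms=0b +363.636ms=6/5b
2) 363.636ms=6/5b +181.818ms=3/5b
3) 545.455ms=9/5b +363.636ms=6/5b
4) 909.091ms=3b +909.091ms=3b
Σ=6b of 6 (198bpm 6/8) — PASS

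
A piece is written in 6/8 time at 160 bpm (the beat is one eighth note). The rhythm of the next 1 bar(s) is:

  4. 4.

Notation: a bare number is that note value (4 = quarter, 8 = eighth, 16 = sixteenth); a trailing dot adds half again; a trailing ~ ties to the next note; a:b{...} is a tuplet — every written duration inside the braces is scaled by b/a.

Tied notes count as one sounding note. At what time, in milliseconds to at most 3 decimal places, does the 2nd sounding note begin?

1. 0.0ms @ 0 + 1125.0ms (3)
2. 1125.0ms @ 3 + 1125.0ms (3)

note 2 onset = 3b = 1125.0ms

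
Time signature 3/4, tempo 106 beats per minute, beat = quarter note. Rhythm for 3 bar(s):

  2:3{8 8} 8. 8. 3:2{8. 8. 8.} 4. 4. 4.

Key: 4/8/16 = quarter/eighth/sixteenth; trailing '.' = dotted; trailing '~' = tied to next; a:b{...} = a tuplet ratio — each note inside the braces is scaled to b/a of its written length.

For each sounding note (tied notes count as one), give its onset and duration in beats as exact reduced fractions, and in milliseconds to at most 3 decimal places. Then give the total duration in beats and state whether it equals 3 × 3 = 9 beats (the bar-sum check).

1) 0.0ms=0b +424.528ms=3/4b
2) 424.528ms=3/4b +424.528ms=3/4b
3) 849.057ms=3/2b +424.528ms=3/4b
4) 1273.585ms=9/4b +424.528ms=3/4b
5) 1698.113ms=3b +283.019ms=1/2b
6) 1981.132ms=7/2b +283.019ms=1/2b
7) 2264.151ms=4b +283.019ms=1/2b
8) 2547.17ms=9/2b +849.057ms=3/2b
9) 3396.226ms=6b +849.057ms=3/2b
10) 4245.283ms=15/2b +849.057ms=3/2b
Σ=9b of 9 (106bpm 3/4) — PASS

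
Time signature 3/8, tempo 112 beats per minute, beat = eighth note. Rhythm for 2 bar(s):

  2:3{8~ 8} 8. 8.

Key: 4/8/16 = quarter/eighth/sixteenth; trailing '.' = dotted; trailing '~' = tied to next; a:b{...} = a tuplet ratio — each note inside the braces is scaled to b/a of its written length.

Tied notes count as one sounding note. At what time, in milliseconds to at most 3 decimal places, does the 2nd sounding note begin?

1. 0.0ms @ 0 + 1607.143ms (3)
2. 1607.143ms @ 3 + 803.571ms (3/2)
3. 2410.714ms @ 9/2 + 803.571ms (3/2)

note 2 onset = 3b = 1607.143ms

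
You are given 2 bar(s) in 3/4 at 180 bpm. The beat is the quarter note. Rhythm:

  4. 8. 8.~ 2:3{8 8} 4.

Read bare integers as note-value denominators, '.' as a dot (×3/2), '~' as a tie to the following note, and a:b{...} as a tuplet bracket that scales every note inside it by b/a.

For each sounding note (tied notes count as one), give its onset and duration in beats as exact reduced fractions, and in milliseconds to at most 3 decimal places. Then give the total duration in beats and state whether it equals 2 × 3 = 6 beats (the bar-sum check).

1) 0.0ms=0b +500.0ms=3/2b
2) 500.0ms=3/2b +250.0ms=3/4b
3) 750.0ms=9/4b +500.0ms=3/2b
4) 1250.0ms=15/4b +250.0ms=3/4b
5) 1500.0ms=9/2b +500.0ms=3/2b
Σ=6b of 6 (180bpm 3/4) — PASS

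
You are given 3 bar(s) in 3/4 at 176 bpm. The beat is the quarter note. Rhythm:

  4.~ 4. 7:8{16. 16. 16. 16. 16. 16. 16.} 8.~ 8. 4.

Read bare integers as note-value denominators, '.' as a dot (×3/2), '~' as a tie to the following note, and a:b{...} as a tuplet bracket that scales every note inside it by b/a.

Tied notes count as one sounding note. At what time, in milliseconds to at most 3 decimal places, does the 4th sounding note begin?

note 4 onset = 27/7b = 1314.935ms

1. 0.0ms @ 0 + 1022.727ms (3)
2. 1022.727ms @ 3 + 146.104ms (3/7)
3. 1168.831ms @ 24/7 + 146.104ms (3/7)
4. 1314.935ms @ 27/7 + 146.104ms (3/7)
5. 1461.039ms @ 30/7 + 146.104ms (3/7)
6. 1607.143ms @ 33/7 + 146.104ms (3/7)
7. 1753.247ms @ 36/7 + 146.104ms (3/7)
8. 1899.351ms @ 39/7 + 146.104ms (3/7)
9. 2045.455ms @ 6 + 511.364ms (3/2)
10. 2556.818ms @ 15/2 + 511.364ms (3/2)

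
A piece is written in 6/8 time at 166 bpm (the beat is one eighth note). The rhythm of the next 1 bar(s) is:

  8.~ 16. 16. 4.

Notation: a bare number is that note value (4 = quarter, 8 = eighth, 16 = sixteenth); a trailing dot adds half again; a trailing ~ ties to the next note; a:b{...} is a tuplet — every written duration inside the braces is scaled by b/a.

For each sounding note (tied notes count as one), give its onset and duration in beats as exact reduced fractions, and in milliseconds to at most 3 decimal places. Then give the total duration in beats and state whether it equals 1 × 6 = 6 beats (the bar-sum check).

1) 0.0ms=0b +813.253ms=9/4b
2) 813.253ms=9/4b +271.084ms=3/4b
3) 1084.337ms=3b +1084.337ms=3b
Σ=6b of 6 (166bpm 6/8) — PASS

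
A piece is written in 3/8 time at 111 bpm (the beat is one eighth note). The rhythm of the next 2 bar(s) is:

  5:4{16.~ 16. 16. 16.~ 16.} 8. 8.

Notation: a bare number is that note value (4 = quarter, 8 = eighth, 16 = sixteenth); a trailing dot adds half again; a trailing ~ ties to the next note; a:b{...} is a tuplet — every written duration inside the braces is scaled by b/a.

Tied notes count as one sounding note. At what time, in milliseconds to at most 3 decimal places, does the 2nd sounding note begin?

note 2 onset = 6/5b = 648.649ms

1. 0.0ms @ 0 + 648.649ms (6/5)
2. 648.649ms @ 6/5 + 324.324ms (3/5)
3. 972.973ms @ 9/5 + 648.649ms (6/5)
4. 1621.622ms @ 3 + 810.811ms (3/2)
5. 2432.432ms @ 9/2 + 810.811ms (3/2)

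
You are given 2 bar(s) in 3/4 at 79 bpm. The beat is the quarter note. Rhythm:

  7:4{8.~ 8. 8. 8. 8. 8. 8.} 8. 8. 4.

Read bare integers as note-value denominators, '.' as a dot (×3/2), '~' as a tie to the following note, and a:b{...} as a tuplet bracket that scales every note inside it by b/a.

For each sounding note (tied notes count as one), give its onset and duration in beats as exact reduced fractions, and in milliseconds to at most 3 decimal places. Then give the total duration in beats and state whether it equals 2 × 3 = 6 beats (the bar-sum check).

1) 0.0ms=0b +650.995ms=6/7b
2) 650.995ms=6/7b +325.497ms=3/7b
3) 976.492ms=9/7b +325.497ms=3/7b
4) 1301.989ms=12/7b +325.497ms=3/7b
5) 1627.486ms=15/7b +325.497ms=3/7b
6) 1952.984ms=18/7b +325.497ms=3/7b
7) 2278.481ms=3b +569.62ms=3/4b
8) 2848.101ms=15/4b +569.62ms=3/4b
9) 3417.722ms=9/2b +1139.241ms=3/2b
Σ=6b of 6 (79bpm 3/4) — PASS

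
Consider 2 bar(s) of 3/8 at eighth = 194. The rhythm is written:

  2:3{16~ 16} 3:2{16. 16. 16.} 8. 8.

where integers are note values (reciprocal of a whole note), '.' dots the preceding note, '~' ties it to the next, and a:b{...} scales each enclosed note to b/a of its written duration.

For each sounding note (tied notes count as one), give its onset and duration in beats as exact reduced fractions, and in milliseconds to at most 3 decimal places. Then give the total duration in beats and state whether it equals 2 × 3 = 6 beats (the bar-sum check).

1) 0.0ms=0b +463.918ms=3/2b
2) 463.918ms=3/2b +154.639ms=1/2b
3) 618.557ms=2b +154.639ms=1/2b
4) 773.196ms=5/2b +154.639ms=1/2b
5) 927.835ms=3b +463.918ms=3/2b
6) 1391.753ms=9/2b +463.918ms=3/2b
Σ=6b of 6 (194bpm 3/8) — PASS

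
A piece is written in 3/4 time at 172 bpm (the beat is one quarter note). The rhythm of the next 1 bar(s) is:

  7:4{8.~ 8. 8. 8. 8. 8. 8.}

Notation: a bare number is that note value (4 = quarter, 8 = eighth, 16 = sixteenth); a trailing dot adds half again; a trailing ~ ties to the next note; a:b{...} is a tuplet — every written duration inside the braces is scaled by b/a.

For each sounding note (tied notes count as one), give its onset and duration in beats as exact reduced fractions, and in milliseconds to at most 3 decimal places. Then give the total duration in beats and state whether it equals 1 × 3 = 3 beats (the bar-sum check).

1) 0.0ms=0b +299.003ms=6/7b
2) 299.003ms=6/7b +149.502ms=3/7b
3) 448.505ms=9/7b +149.502ms=3/7b
4) 598.007ms=12/7b +149.502ms=3/7b
5) 747.508ms=15/7b +149.502ms=3/7b
6) 897.01ms=18/7b +149.502ms=3/7b
Σ=3b of 3 (172bpm 3/4) — PASS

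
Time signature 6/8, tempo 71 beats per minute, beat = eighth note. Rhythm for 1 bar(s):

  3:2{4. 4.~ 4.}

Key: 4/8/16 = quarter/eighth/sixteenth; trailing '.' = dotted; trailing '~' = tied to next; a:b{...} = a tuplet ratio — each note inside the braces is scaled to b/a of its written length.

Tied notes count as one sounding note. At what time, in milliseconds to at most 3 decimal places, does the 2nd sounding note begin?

1. 0.0ms @ 0 + 1690.141ms (2)
2. 1690.141ms @ 2 + 3380.282ms (4)

note 2 onset = 2b = 1690.141ms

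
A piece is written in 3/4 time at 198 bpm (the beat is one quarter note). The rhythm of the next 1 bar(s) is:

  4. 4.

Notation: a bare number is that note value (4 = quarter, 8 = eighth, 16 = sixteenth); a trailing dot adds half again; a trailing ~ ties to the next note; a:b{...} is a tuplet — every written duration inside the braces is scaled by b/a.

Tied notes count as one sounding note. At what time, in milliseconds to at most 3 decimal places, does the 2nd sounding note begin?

note 2 onset = 3/2b = 454.545ms

1. 0.0ms @ 0 + 454.545ms (3/2)
2. 454.545ms @ 3/2 + 454.545ms (3/2)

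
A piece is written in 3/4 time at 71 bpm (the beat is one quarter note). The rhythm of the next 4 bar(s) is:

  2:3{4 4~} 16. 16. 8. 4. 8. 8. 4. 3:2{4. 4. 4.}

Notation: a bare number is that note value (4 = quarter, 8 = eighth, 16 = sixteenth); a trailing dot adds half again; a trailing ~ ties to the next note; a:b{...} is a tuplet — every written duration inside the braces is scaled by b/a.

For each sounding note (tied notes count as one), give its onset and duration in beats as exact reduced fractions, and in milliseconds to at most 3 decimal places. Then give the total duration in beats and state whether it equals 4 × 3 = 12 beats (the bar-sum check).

1) 0.0ms=0b +1267.606ms=3/2b
2) 1267.606ms=3/2b +1584.507ms=15/8b
3) 2852.113ms=27/8b +316.901ms=3/8b
4) 3169.014ms=15/4b +633.803ms=3/4b
5) 3802.817ms=9/2b +1267.606ms=3/2b
6) 5070.423ms=6b +633.803ms=3/4b
7) 5704.225ms=27/4b +633.803ms=3/4b
8) 6338.028ms=15/2b +1267.606ms=3/2b
9) 7605.634ms=9b +845.07ms=1b
10) 8450.704ms=10b +845.07ms=1b
11) 9295.775ms=11b +845.07ms=1b
Σ=12b of 12 (71bpm 3/4) — PASS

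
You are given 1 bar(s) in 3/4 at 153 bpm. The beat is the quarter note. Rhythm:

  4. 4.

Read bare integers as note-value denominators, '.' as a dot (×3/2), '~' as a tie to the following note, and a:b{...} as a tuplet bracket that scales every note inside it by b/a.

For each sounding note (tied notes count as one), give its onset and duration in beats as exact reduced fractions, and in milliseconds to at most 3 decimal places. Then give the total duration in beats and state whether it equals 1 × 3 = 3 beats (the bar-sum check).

1) 0.0ms=0b +588.235ms=3/2b
2) 588.235ms=3/2b +588.235ms=3/2b
Σ=3b of 3 (153bpm 3/4) — PASS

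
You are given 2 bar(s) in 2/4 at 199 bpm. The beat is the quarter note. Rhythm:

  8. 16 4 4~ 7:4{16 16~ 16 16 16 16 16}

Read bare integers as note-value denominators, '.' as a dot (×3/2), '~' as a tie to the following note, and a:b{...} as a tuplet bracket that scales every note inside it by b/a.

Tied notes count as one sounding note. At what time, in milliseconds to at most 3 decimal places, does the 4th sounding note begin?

note 4 onset = 2b = 603.015ms

1. 0.0ms @ 0 + 226.131ms (3/4)
2. 226.131ms @ 3/4 + 75.377ms (1/4)
3. 301.508ms @ 1 + 301.508ms (1)
4. 603.015ms @ 2 + 344.58ms (8/7)
5. 947.595ms @ 22/7 + 86.145ms (2/7)
6. 1033.74ms @ 24/7 + 43.073ms (1/7)
7. 1076.813ms @ 25/7 + 43.073ms (1/7)
8. 1119.885ms @ 26/7 + 43.073ms (1/7)
9. 1162.958ms @ 27/7 + 43.073ms (1/7)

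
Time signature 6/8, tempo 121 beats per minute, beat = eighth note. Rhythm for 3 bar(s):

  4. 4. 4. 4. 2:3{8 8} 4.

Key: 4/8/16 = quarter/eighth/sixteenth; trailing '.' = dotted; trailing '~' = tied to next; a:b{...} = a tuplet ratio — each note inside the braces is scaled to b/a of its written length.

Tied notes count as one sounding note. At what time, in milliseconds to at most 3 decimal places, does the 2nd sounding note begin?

note 2 onset = 3b = 1487.603ms

1. 0.0ms @ 0 + 1487.603ms (3)
2. 1487.603ms @ 3 + 1487.603ms (3)
3. 2975.207ms @ 6 + 1487.603ms (3)
4. 4462.81ms @ 9 + 1487.603ms (3)
5. 5950.413ms @ 12 + 743.802ms (3/2)
6. 6694.215ms @ 27/2 + 743.802ms (3/2)
7. 7438.017ms @ 15 + 1487.603ms (3)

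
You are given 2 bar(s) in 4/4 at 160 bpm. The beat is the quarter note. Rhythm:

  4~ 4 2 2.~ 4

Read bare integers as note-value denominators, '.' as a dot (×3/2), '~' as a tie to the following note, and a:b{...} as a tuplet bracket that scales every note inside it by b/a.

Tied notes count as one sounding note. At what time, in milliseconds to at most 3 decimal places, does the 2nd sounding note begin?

1. 0.0ms @ 0 + 750.0ms (2)
2. 750.0ms @ 2 + 750.0ms (2)
3. 1500.0ms @ 4 + 1500.0ms (4)

note 2 onset = 2b = 750.0ms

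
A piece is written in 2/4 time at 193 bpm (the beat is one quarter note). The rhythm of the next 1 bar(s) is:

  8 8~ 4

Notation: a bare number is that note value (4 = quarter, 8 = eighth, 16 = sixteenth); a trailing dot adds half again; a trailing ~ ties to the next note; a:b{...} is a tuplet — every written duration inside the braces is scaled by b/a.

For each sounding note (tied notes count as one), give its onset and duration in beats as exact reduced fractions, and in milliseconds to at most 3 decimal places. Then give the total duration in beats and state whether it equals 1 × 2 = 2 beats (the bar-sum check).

1) 0.0ms=0b +155.44ms=1/2b
2) 155.44ms=1/2b +466.321ms=3/2b
Σ=2b of 2 (193bpm 2/4) — PASS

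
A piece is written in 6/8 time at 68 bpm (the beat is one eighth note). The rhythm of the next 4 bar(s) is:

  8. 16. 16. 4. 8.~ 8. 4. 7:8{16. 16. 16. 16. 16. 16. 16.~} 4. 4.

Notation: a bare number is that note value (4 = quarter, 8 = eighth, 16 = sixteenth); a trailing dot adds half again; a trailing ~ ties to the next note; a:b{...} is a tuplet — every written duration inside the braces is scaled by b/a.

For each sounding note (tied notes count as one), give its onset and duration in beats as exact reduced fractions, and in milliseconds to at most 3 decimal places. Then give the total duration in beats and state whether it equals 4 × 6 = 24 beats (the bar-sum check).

1) 0.0ms=0b +1323.529ms=3/2b
2) 1323.529ms=3/2b +661.765ms=3/4b
3) 1985.294ms=9/4b +661.765ms=3/4b
4) 2647.059ms=3b +2647.059ms=3b
5) 5294.118ms=6b +2647.059ms=3b
6) 7941.176ms=9b +2647.059ms=3b
7) 10588.235ms=12b +756.303ms=6/7b
8) 11344.538ms=90/7b +756.303ms=6/7b
9) 12100.84ms=96/7b +756.303ms=6/7b
10) 12857.143ms=102/7b +756.303ms=6/7b
11) 13613.445ms=108/7b +756.303ms=6/7b
12) 14369.748ms=114/7b +756.303ms=6/7b
13) 15126.05ms=120/7b +3403.361ms=27/7b
14) 18529.412ms=21b +2647.059ms=3b
Σ=24b of 24 (68bpm 6/8) — PASS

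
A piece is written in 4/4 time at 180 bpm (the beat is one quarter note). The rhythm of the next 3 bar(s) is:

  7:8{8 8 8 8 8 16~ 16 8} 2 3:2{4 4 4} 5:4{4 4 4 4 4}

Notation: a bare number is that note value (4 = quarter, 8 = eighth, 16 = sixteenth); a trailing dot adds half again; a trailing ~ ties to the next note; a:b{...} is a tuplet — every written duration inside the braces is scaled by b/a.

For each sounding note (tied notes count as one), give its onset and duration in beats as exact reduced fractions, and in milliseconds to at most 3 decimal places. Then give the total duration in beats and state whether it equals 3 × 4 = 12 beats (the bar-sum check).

1) 0.0ms=0b +190.476ms=4/7b
2) 190.476ms=4/7b +190.476ms=4/7b
3) 380.952ms=8/7b +190.476ms=4/7b
4) 571.429ms=12/7b +190.476ms=4/7b
5) 761.905ms=16/7b +190.476ms=4/7b
6) 952.381ms=20/7b +190.476ms=4/7b
7) 1142.857ms=24/7b +190.476ms=4/7b
8) 1333.333ms=4b +666.667ms=2b
9) 2000.0ms=6b +222.222ms=2/3b
10) 2222.222ms=20/3b +222.222ms=2/3b
11) 2444.444ms=22/3b +222.222ms=2/3b
12) 2666.667ms=8b +266.667ms=4/5b
13) 2933.333ms=44/5b +266.667ms=4/5b
14) 3200.0ms=48/5b +266.667ms=4/5b
15) 3466.667ms=52/5b +266.667ms=4/5b
16) 3733.333ms=56/5b +266.667ms=4/5b
Σ=12b of 12 (180bpm 4/4) — PASS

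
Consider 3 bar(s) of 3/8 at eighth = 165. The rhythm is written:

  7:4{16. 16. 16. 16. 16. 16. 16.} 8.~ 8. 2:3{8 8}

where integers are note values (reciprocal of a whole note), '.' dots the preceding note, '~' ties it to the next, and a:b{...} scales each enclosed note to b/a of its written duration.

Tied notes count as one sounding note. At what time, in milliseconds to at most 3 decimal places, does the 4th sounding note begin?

1. 0.0ms @ 0 + 155.844ms (3/7)
2. 155.844ms @ 3/7 + 155.844ms (3/7)
3. 311.688ms @ 6/7 + 155.844ms (3/7)
4. 467.532ms @ 9/7 + 155.844ms (3/7)
5. 623.377ms @ 12/7 + 155.844ms (3/7)
6. 779.221ms @ 15/7 + 155.844ms (3/7)
7. 935.065ms @ 18/7 + 155.844ms (3/7)
8. 1090.909ms @ 3 + 1090.909ms (3)
9. 2181.818ms @ 6 + 545.455ms (3/2)
10. 2727.273ms @ 15/2 + 545.455ms (3/2)

note 4 onset = 9/7b = 467.532ms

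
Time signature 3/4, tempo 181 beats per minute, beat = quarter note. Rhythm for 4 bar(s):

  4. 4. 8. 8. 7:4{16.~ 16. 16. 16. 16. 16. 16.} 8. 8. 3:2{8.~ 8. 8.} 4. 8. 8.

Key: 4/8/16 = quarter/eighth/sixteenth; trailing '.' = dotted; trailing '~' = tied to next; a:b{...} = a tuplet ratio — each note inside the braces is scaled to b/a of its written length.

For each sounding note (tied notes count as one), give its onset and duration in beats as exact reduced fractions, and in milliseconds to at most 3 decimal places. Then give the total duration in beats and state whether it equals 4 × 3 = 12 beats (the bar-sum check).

1) 0.0ms=0b +497.238ms=3/2b
2) 497.238ms=3/2b +497.238ms=3/2b
3) 994.475ms=3b +248.619ms=3/4b
4) 1243.094ms=15/4b +248.619ms=3/4b
5) 1491.713ms=9/2b +142.068ms=3/7b
6) 1633.781ms=69/14b +71.034ms=3/14b
7) 1704.815ms=36/7b +71.034ms=3/14b
8) 1775.848ms=75/14b +71.034ms=3/14b
9) 1846.882ms=39/7b +71.034ms=3/14b
10) 1917.916ms=81/14b +71.034ms=3/14b
11) 1988.95ms=6b +248.619ms=3/4b
12) 2237.569ms=27/4b +248.619ms=3/4b
13) 2486.188ms=15/2b +331.492ms=1b
14) 2817.68ms=17/2b +165.746ms=1/2b
15) 2983.425ms=9b +497.238ms=3/2b
16) 3480.663ms=21/2b +248.619ms=3/4b
17) 3729.282ms=45/4b +248.619ms=3/4b
Σ=12b of 12 (181bpm 3/4) — PASS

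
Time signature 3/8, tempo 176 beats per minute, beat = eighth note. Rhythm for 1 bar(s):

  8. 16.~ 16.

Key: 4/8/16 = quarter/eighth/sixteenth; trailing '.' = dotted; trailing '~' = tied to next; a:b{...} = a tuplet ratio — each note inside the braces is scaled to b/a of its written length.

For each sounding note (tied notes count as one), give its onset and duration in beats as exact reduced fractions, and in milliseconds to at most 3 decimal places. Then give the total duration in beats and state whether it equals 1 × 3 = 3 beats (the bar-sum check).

1) 0.0ms=0b +511.364ms=3/2b
2) 511.364ms=3/2b +511.364ms=3/2b
Σ=3b of 3 (176bpm 3/8) — PASS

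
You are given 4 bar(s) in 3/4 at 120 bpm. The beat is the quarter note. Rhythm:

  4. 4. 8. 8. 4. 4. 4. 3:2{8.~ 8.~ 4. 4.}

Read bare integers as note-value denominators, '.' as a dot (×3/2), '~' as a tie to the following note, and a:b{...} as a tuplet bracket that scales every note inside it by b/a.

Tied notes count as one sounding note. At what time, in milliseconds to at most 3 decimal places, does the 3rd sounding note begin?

1. 0.0ms @ 0 + 750.0ms (3/2)
2. 750.0ms @ 3/2 + 750.0ms (3/2)
3. 1500.0ms @ 3 + 375.0ms (3/4)
4. 1875.0ms @ 15/4 + 375.0ms (3/4)
5. 2250.0ms @ 9/2 + 750.0ms (3/2)
6. 3000.0ms @ 6 + 750.0ms (3/2)
7. 3750.0ms @ 15/2 + 750.0ms (3/2)
8. 4500.0ms @ 9 + 1000.0ms (2)
9. 5500.0ms @ 11 + 500.0ms (1)

note 3 onset = 3b = 1500.0ms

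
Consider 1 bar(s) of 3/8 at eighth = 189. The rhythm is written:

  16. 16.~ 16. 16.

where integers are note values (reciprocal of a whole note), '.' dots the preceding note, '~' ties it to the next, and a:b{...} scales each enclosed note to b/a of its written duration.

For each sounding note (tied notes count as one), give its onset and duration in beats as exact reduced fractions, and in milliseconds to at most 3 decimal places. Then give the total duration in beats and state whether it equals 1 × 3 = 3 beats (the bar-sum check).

1) 0.0ms=0b +238.095ms=3/4b
2) 238.095ms=3/4b +476.19ms=3/2b
3) 714.286ms=9/4b +238.095ms=3/4b
Σ=3b of 3 (189bpm 3/8) — PASS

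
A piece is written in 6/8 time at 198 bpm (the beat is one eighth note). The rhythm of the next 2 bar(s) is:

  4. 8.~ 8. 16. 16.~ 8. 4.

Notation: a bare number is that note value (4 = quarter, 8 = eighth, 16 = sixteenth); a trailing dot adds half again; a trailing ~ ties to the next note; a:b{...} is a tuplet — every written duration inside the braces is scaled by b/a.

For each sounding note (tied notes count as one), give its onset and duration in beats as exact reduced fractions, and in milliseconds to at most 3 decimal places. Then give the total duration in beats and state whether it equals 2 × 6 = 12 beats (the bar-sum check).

1) 0.0ms=0b +909.091ms=3b
2) 909.091ms=3b +909.091ms=3b
3) 1818.182ms=6b +227.273ms=3/4b
4) 2045.455ms=27/4b +681.818ms=9/4b
5) 2727.273ms=9b +909.091ms=3b
Σ=12b of 12 (198bpm 6/8) — PASS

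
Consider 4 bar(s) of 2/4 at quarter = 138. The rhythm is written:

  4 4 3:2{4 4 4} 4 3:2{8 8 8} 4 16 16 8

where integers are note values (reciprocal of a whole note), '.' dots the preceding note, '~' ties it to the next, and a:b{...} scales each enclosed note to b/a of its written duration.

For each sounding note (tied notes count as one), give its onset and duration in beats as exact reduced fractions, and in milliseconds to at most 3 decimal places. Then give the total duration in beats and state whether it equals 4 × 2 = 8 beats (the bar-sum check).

1) 0.0ms=0b +434.783ms=1b
2) 434.783ms=1b +434.783ms=1b
3) 869.565ms=2b +289.855ms=2/3b
4) 1159.42ms=8/3b +289.855ms=2/3b
5) 1449.275ms=10/3b +289.855ms=2/3b
6) 1739.13ms=4b +434.783ms=1b
7) 2173.913ms=5b +144.928ms=1/3b
8) 2318.841ms=16/3b +144.928ms=1/3b
9) 2463.768ms=17/3b +144.928ms=1/3b
10) 2608.696ms=6b +434.783ms=1b
11) 3043.478ms=7b +108.696ms=1/4b
12) 3152.174ms=29/4b +108.696ms=1/4b
13) 3260.87ms=15/2b +217.391ms=1/2b
Σ=8b of 8 (138bpm 2/4) — PASS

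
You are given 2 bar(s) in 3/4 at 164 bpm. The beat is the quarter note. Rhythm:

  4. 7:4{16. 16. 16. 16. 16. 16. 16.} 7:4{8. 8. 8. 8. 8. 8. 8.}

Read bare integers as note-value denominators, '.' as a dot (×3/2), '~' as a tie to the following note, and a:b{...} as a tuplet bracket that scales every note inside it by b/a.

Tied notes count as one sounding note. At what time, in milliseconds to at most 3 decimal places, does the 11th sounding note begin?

1. 0.0ms @ 0 + 548.78ms (3/2)
2. 548.78ms @ 3/2 + 78.397ms (3/14)
3. 627.178ms @ 12/7 + 78.397ms (3/14)
4. 705.575ms @ 27/14 + 78.397ms (3/14)
5. 783.972ms @ 15/7 + 78.397ms (3/14)
6. 862.369ms @ 33/14 + 78.397ms (3/14)
7. 940.767ms @ 18/7 + 78.397ms (3/14)
8. 1019.164ms @ 39/14 + 78.397ms (3/14)
9. 1097.561ms @ 3 + 156.794ms (3/7)
10. 1254.355ms @ 24/7 + 156.794ms (3/7)
11. 1411.15ms @ 27/7 + 156.794ms (3/7)
12. 1567.944ms @ 30/7 + 156.794ms (3/7)
13. 1724.739ms @ 33/7 + 156.794ms (3/7)
14. 1881.533ms @ 36/7 + 156.794ms (3/7)
15. 2038.328ms @ 39/7 + 156.794ms (3/7)

note 11 onset = 27/7b = 1411.15ms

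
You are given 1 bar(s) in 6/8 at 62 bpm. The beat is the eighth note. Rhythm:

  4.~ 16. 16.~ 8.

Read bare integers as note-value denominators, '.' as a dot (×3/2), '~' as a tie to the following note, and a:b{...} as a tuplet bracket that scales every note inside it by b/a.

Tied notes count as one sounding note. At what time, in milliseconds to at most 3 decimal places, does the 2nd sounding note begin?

note 2 onset = 15/4b = 3629.032ms

1. 0.0ms @ 0 + 3629.032ms (15/4)
2. 3629.032ms @ 15/4 + 2177.419ms (9/4)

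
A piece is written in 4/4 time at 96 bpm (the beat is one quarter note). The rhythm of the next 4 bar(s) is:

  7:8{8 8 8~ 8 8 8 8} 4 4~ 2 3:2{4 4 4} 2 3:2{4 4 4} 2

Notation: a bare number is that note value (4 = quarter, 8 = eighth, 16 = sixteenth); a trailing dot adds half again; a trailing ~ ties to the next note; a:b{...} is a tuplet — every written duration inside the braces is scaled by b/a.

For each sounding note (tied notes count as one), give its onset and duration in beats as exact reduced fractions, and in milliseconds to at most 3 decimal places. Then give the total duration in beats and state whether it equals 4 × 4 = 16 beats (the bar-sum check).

1) 0.0ms=0b +357.143ms=4/7b
2) 357.143ms=4/7b +357.143ms=4/7b
3) 714.286ms=8/7b +714.286ms=8/7b
4) 1428.571ms=16/7b +357.143ms=4/7b
5) 1785.714ms=20/7b +357.143ms=4/7b
6) 2142.857ms=24/7b +357.143ms=4/7b
7) 2500.0ms=4b +625.0ms=1b
8) 3125.0ms=5b +1875.0ms=3b
9) 5000.0ms=8b +416.667ms=2/3b
10) 5416.667ms=26/3b +416.667ms=2/3b
11) 5833.333ms=28/3b +416.667ms=2/3b
12) 6250.0ms=10b +1250.0ms=2b
13) 7500.0ms=12b +416.667ms=2/3b
14) 7916.667ms=38/3b +416.667ms=2/3b
15) 8333.333ms=40/3b +416.667ms=2/3b
16) 8750.0ms=14b +1250.0ms=2b
Σ=16b of 16 (96bpm 4/4) — PASS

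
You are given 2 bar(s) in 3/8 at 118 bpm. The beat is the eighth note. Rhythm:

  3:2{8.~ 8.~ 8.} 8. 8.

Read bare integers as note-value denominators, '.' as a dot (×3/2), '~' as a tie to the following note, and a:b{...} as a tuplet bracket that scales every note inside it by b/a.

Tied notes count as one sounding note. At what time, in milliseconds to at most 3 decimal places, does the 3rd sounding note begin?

note 3 onset = 9/2b = 2288.136ms

1. 0.0ms @ 0 + 1525.424ms (3)
2. 1525.424ms @ 3 + 762.712ms (3/2)
3. 2288.136ms @ 9/2 + 762.712ms (3/2)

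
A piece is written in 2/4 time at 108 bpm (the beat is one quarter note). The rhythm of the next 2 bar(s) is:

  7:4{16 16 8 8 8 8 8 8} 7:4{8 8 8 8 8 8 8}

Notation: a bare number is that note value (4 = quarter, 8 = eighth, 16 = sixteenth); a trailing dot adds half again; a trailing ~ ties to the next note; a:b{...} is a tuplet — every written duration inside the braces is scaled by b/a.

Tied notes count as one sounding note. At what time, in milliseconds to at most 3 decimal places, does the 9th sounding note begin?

1. 0.0ms @ 0 + 79.365ms (1/7)
2. 79.365ms @ 1/7 + 79.365ms (1/7)
3. 158.73ms @ 2/7 + 158.73ms (2/7)
4. 317.46ms @ 4/7 + 158.73ms (2/7)
5. 476.19ms @ 6/7 + 158.73ms (2/7)
6. 634.921ms @ 8/7 + 158.73ms (2/7)
7. 793.651ms @ 10/7 + 158.73ms (2/7)
8. 952.381ms @ 12/7 + 158.73ms (2/7)
9. 1111.111ms @ 2 + 158.73ms (2/7)
10. 1269.841ms @ 16/7 + 158.73ms (2/7)
11. 1428.571ms @ 18/7 + 158.73ms (2/7)
12. 1587.302ms @ 20/7 + 158.73ms (2/7)
13. 1746.032ms @ 22/7 + 158.73ms (2/7)
14. 1904.762ms @ 24/7 + 158.73ms (2/7)
15. 2063.492ms @ 26/7 + 158.73ms (2/7)

note 9 onset = 2b = 1111.111ms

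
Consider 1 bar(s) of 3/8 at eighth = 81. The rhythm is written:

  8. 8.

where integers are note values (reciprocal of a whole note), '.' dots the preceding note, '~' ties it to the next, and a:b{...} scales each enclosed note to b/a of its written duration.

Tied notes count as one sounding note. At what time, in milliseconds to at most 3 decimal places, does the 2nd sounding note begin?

note 2 onset = 3/2b = 1111.111ms

1. 0.0ms @ 0 + 1111.111ms (3/2)
2. 1111.111ms @ 3/2 + 1111.111ms (3/2)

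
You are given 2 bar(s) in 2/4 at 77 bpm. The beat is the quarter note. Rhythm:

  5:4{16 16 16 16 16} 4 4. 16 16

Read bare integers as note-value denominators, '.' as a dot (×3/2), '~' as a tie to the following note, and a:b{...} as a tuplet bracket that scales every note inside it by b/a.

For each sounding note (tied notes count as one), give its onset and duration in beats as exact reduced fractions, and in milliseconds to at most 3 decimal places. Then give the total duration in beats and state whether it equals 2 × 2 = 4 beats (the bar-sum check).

1) 0.0ms=0b +155.844ms=1/5b
2) 155.844ms=1/5b +155.844ms=1/5b
3) 311.688ms=2/5b +155.844ms=1/5b
4) 467.532ms=3/5b +155.844ms=1/5b
5) 623.377ms=4/5b +155.844ms=1/5b
6) 779.221ms=1b +779.221ms=1b
7) 1558.442ms=2b +1168.831ms=3/2b
8) 2727.273ms=7/2b +194.805ms=1/4b
9) 2922.078ms=15/4b +194.805ms=1/4b
Σ=4b of 4 (77bpm 2/4) — PASS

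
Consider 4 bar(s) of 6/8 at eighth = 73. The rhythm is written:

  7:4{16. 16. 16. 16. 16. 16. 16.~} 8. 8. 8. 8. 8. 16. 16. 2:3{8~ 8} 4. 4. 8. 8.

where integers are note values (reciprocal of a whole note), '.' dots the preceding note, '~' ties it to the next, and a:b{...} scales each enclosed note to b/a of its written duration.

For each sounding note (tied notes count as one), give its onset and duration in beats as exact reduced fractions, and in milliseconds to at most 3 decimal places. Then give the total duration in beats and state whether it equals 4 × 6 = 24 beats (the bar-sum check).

1) 0.0ms=0b +352.25ms=3/7b
2) 352.25ms=3/7b +352.25ms=3/7b
3) 704.501ms=6/7b +352.25ms=3/7b
4) 1056.751ms=9/7b +352.25ms=3/7b
5) 1409.002ms=12/7b +352.25ms=3/7b
6) 1761.252ms=15/7b +352.25ms=3/7b
7) 2113.503ms=18/7b +1585.127ms=27/14b
8) 3698.63ms=9/2b +1232.877ms=3/2b
9) 4931.507ms=6b +1232.877ms=3/2b
10) 6164.384ms=15/2b +1232.877ms=3/2b
11) 7397.26ms=9b +1232.877ms=3/2b
12) 8630.137ms=21/2b +616.438ms=3/4b
13) 9246.575ms=45/4b +616.438ms=3/4b
14) 9863.014ms=12b +2465.753ms=3b
15) 12328.767ms=15b +2465.753ms=3b
16) 14794.521ms=18b +2465.753ms=3b
17) 17260.274ms=21b +1232.877ms=3/2b
18) 18493.151ms=45/2b +1232.877ms=3/2b
Σ=24b of 24 (73bpm 6/8) — PASS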